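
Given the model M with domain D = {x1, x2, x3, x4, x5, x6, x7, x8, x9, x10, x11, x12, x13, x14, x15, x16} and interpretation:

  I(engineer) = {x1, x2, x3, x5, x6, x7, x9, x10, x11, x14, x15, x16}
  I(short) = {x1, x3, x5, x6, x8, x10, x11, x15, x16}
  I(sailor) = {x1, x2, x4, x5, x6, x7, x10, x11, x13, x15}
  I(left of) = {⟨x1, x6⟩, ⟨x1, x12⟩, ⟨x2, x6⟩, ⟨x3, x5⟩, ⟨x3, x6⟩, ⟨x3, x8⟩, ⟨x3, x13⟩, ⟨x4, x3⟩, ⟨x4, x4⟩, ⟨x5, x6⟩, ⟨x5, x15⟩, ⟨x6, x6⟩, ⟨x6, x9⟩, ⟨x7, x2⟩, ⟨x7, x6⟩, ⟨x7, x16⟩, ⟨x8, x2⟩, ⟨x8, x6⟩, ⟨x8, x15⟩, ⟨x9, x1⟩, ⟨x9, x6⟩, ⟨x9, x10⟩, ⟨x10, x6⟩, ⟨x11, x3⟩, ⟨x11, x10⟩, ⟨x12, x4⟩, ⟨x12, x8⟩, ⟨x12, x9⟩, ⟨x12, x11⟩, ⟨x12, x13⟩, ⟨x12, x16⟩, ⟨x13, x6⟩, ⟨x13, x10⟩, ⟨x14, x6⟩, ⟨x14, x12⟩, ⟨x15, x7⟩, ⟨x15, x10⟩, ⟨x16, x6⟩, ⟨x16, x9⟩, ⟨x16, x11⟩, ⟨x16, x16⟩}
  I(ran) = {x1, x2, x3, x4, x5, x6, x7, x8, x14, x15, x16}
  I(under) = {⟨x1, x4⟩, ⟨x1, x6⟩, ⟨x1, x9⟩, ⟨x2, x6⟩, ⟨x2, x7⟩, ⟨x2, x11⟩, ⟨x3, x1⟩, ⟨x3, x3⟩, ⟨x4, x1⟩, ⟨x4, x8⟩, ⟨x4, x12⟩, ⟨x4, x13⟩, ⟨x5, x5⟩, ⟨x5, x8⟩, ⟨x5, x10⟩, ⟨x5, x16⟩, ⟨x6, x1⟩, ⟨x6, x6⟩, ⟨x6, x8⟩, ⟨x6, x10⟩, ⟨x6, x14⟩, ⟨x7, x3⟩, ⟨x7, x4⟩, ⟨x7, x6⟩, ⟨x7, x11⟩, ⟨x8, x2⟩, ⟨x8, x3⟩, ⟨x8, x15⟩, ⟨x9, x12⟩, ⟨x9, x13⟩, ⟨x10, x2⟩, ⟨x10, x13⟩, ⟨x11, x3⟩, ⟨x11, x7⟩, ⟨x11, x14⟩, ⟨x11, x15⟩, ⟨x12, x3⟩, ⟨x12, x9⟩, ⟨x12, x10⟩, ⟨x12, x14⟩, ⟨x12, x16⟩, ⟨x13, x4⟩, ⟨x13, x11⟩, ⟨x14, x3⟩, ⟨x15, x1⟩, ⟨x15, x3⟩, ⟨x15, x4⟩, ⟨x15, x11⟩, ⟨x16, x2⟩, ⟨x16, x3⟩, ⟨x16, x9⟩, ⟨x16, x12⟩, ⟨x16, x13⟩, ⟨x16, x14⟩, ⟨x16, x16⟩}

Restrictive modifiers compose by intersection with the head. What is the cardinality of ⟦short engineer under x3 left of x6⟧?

2

⟦under x3⟧ = {x : ⟨x, x3⟩ ∈ ⟦under⟧} = {x3, x7, x8, x11, x12, x14, x15, x16}
⟦left of x6⟧ = {x : ⟨x, x6⟩ ∈ ⟦left of⟧} = {x1, x2, x3, x5, x6, x7, x8, x9, x10, x13, x14, x16}
⟦engineer⟧ = {x1, x2, x3, x5, x6, x7, x9, x10, x11, x14, x15, x16}
… ∩ ⟦under x3⟧ = {x1, x2, x3, x5, x6, x7, x9, x10, x11, x14, x15, x16} ∩ {x3, x7, x8, x11, x12, x14, x15, x16} = {x3, x7, x11, x14, x15, x16}
… ∩ ⟦left of x6⟧ = {x3, x7, x11, x14, x15, x16} ∩ {x1, x2, x3, x5, x6, x7, x8, x9, x10, x13, x14, x16} = {x3, x7, x14, x16}
… ∩ ⟦short⟧ = {x3, x7, x14, x16} ∩ {x1, x3, x5, x6, x8, x10, x11, x15, x16} = {x3, x16}
⟦short engineer under x3 left of x6⟧ = {x3, x16}, so the cardinality is 2.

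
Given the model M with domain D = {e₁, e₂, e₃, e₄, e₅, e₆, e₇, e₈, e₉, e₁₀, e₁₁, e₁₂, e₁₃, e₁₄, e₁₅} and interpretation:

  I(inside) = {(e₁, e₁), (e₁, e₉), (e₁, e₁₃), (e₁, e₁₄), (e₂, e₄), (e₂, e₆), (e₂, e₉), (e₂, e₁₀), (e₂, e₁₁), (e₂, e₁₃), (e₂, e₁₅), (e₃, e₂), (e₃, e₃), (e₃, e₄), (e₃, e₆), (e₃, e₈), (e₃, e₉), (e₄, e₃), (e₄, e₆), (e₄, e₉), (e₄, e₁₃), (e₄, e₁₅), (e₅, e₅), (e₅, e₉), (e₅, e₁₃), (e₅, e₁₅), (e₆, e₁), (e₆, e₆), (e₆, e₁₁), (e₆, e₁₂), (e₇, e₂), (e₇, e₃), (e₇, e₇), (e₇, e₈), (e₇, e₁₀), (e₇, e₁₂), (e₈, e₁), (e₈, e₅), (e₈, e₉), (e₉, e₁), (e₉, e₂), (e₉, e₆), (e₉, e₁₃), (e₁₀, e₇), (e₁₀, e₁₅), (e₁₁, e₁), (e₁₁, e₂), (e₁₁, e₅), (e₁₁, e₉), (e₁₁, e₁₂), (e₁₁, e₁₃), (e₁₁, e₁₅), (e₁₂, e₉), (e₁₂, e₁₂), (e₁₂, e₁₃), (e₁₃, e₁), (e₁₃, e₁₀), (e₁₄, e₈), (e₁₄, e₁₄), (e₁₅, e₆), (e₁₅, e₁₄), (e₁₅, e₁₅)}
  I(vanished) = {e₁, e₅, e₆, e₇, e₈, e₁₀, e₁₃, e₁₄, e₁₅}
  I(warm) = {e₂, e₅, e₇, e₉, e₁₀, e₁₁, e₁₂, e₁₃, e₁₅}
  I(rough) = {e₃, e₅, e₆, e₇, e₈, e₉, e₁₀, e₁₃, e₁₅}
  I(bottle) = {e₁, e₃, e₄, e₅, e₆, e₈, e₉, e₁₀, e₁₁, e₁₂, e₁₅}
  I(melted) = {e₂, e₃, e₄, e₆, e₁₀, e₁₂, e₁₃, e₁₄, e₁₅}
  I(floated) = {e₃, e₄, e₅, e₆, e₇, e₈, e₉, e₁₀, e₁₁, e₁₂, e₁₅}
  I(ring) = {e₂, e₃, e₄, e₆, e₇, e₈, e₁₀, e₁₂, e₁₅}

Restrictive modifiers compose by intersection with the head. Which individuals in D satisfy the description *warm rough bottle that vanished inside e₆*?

{e₁₅}

⟦that vanished⟧ = ⟦vanished⟧ = {e₁, e₅, e₆, e₇, e₈, e₁₀, e₁₃, e₁₄, e₁₅}
⟦inside e₆⟧ = {x : ⟨x, e₆⟩ ∈ ⟦inside⟧} = {e₂, e₃, e₄, e₆, e₉, e₁₅}
⟦bottle⟧ = {e₁, e₃, e₄, e₅, e₆, e₈, e₉, e₁₀, e₁₁, e₁₂, e₁₅}
… ∩ ⟦that vanished⟧ = {e₁, e₃, e₄, e₅, e₆, e₈, e₉, e₁₀, e₁₁, e₁₂, e₁₅} ∩ {e₁, e₅, e₆, e₇, e₈, e₁₀, e₁₃, e₁₄, e₁₅} = {e₁, e₅, e₆, e₈, e₁₀, e₁₅}
… ∩ ⟦inside e₆⟧ = {e₁, e₅, e₆, e₈, e₁₀, e₁₅} ∩ {e₂, e₃, e₄, e₆, e₉, e₁₅} = {e₆, e₁₅}
… ∩ ⟦warm⟧ = {e₆, e₁₅} ∩ {e₂, e₅, e₇, e₉, e₁₀, e₁₁, e₁₂, e₁₃, e₁₅} = {e₁₅}
… ∩ ⟦rough⟧ = {e₁₅} ∩ {e₃, e₅, e₆, e₇, e₈, e₉, e₁₀, e₁₃, e₁₅} = {e₁₅}
So ⟦warm rough bottle that vanished inside e₆⟧ = {e₁₅}.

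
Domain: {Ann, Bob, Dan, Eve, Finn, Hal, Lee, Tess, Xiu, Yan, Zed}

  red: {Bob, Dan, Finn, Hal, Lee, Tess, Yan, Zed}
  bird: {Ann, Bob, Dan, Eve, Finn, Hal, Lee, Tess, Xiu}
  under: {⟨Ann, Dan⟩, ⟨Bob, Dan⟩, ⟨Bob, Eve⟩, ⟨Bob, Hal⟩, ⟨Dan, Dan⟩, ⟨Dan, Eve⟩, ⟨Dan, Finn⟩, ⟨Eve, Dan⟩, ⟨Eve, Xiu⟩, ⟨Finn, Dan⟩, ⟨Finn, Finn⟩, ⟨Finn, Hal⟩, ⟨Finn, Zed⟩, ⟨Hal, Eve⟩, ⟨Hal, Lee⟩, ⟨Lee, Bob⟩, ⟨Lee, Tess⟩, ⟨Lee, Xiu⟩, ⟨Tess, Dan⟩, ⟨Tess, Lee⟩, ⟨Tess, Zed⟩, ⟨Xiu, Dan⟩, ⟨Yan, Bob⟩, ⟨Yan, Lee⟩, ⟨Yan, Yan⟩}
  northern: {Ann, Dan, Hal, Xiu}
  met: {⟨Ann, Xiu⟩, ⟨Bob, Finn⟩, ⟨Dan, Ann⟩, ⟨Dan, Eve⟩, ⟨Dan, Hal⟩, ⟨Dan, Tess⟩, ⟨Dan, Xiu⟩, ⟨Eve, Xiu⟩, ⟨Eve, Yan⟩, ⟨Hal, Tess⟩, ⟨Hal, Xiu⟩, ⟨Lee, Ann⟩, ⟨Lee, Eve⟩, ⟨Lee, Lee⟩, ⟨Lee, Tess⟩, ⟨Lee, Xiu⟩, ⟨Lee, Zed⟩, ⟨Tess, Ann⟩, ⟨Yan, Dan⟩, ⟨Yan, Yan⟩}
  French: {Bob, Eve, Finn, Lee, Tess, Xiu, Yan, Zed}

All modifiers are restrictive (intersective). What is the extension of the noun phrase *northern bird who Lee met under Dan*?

{Ann, Xiu}

⟦who Lee met⟧ = {x : ⟨Lee, x⟩ ∈ ⟦met⟧} = {Ann, Eve, Lee, Tess, Xiu, Zed}
⟦under Dan⟧ = {x : ⟨x, Dan⟩ ∈ ⟦under⟧} = {Ann, Bob, Dan, Eve, Finn, Tess, Xiu}
⟦bird⟧ = {Ann, Bob, Dan, Eve, Finn, Hal, Lee, Tess, Xiu}
… ∩ ⟦who Lee met⟧ = {Ann, Bob, Dan, Eve, Finn, Hal, Lee, Tess, Xiu} ∩ {Ann, Eve, Lee, Tess, Xiu, Zed} = {Ann, Eve, Lee, Tess, Xiu}
… ∩ ⟦under Dan⟧ = {Ann, Eve, Lee, Tess, Xiu} ∩ {Ann, Bob, Dan, Eve, Finn, Tess, Xiu} = {Ann, Eve, Tess, Xiu}
… ∩ ⟦northern⟧ = {Ann, Eve, Tess, Xiu} ∩ {Ann, Dan, Hal, Xiu} = {Ann, Xiu}
So ⟦northern bird who Lee met under Dan⟧ = {Ann, Xiu}.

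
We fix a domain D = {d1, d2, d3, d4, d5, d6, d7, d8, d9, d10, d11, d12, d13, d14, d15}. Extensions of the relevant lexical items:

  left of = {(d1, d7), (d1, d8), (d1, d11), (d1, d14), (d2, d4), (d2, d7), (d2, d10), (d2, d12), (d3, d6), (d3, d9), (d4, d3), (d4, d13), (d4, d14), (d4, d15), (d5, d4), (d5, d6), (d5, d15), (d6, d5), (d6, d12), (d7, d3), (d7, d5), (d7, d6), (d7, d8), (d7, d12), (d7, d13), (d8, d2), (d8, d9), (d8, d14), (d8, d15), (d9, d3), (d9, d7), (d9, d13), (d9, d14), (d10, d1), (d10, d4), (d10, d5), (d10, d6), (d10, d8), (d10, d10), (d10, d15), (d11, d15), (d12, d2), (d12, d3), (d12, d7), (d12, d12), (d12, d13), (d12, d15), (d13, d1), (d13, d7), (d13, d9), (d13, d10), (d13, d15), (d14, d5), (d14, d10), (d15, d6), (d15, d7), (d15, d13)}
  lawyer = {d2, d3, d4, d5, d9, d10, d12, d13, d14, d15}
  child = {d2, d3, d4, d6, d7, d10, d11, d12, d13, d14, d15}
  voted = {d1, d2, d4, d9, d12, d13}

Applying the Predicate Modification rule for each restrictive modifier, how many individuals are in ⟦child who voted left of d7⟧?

3

⟦who voted⟧ = ⟦voted⟧ = {d1, d2, d4, d9, d12, d13}
⟦left of d7⟧ = {x : ⟨x, d7⟩ ∈ ⟦left of⟧} = {d1, d2, d9, d12, d13, d15}
⟦child⟧ = {d2, d3, d4, d6, d7, d10, d11, d12, d13, d14, d15}
… ∩ ⟦who voted⟧ = {d2, d3, d4, d6, d7, d10, d11, d12, d13, d14, d15} ∩ {d1, d2, d4, d9, d12, d13} = {d2, d4, d12, d13}
… ∩ ⟦left of d7⟧ = {d2, d4, d12, d13} ∩ {d1, d2, d9, d12, d13, d15} = {d2, d12, d13}
⟦child who voted left of d7⟧ = {d2, d12, d13}, so the cardinality is 3.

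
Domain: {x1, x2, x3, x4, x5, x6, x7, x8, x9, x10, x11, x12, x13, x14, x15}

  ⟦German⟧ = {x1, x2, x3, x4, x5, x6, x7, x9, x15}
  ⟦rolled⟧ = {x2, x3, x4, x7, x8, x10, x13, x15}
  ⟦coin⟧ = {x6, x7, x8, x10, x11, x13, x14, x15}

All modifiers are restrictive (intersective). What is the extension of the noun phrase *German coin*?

⟦coin⟧ = {x6, x7, x8, x10, x11, x13, x14, x15}
… ∩ ⟦German⟧ = {x6, x7, x8, x10, x11, x13, x14, x15} ∩ {x1, x2, x3, x4, x5, x6, x7, x9, x15} = {x6, x7, x15}
So ⟦German coin⟧ = {x6, x7, x15}.

{x6, x7, x15}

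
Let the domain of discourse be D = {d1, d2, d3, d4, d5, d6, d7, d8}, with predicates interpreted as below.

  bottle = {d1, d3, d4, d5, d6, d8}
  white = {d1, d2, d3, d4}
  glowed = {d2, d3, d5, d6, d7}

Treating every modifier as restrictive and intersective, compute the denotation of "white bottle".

⟦bottle⟧ = {d1, d3, d4, d5, d6, d8}
… ∩ ⟦white⟧ = {d1, d3, d4, d5, d6, d8} ∩ {d1, d2, d3, d4} = {d1, d3, d4}
So ⟦white bottle⟧ = {d1, d3, d4}.

{d1, d3, d4}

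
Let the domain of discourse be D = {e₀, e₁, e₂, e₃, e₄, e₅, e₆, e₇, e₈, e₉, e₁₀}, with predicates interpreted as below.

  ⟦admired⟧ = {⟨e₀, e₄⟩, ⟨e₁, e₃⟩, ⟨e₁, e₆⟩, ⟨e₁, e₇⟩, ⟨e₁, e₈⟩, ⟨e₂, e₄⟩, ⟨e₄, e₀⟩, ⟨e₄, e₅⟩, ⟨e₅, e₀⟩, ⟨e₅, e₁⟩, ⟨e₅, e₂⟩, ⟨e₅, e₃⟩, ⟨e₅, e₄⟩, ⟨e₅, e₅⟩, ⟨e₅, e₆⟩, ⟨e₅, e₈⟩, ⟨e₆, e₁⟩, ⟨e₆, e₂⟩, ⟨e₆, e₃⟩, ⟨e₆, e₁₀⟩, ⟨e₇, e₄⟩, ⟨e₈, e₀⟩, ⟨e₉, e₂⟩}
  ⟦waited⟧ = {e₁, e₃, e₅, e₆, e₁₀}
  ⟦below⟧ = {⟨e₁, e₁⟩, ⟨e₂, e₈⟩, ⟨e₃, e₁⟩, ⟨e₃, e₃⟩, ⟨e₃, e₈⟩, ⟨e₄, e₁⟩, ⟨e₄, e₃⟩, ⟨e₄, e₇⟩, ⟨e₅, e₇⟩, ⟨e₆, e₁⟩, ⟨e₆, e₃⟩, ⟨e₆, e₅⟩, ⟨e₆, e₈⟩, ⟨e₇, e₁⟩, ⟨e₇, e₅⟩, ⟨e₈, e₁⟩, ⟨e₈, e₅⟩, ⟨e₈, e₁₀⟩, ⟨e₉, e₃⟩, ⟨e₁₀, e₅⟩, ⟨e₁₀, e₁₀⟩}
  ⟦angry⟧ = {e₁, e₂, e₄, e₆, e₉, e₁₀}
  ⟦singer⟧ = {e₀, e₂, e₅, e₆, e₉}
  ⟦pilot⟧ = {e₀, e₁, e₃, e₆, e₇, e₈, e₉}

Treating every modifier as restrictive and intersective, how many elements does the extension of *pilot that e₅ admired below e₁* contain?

4

⟦that e₅ admired⟧ = {x : ⟨e₅, x⟩ ∈ ⟦admired⟧} = {e₀, e₁, e₂, e₃, e₄, e₅, e₆, e₈}
⟦below e₁⟧ = {x : ⟨x, e₁⟩ ∈ ⟦below⟧} = {e₁, e₃, e₄, e₆, e₇, e₈}
⟦pilot⟧ = {e₀, e₁, e₃, e₆, e₇, e₈, e₉}
… ∩ ⟦that e₅ admired⟧ = {e₀, e₁, e₃, e₆, e₇, e₈, e₉} ∩ {e₀, e₁, e₂, e₃, e₄, e₅, e₆, e₈} = {e₀, e₁, e₃, e₆, e₈}
… ∩ ⟦below e₁⟧ = {e₀, e₁, e₃, e₆, e₈} ∩ {e₁, e₃, e₄, e₆, e₇, e₈} = {e₁, e₃, e₆, e₈}
⟦pilot that e₅ admired below e₁⟧ = {e₁, e₃, e₆, e₈}, so the cardinality is 4.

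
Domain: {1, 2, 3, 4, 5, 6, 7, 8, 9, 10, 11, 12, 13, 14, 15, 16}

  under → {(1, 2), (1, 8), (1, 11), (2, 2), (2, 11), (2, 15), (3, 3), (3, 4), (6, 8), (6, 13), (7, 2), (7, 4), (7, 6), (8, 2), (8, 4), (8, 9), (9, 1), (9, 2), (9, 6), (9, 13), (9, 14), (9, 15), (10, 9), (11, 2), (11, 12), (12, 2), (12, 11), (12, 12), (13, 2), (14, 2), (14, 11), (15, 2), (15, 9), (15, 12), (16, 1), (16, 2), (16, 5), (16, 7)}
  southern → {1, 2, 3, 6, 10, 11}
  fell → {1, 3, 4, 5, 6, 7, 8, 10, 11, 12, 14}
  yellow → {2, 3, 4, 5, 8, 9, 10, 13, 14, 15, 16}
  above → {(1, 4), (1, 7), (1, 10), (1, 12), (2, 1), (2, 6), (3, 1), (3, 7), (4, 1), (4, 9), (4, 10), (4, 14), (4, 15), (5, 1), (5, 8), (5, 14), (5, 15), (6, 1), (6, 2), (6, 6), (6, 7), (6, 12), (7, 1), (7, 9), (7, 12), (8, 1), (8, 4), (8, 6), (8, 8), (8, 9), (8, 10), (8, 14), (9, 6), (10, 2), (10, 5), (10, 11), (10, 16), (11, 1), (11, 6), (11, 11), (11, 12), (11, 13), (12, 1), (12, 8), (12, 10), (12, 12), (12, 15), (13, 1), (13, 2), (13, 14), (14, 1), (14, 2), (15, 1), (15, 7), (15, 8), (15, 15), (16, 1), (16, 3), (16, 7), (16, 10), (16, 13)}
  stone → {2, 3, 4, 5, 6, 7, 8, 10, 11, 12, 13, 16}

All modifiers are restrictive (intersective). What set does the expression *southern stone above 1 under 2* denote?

⟦above 1⟧ = {x : ⟨x, 1⟩ ∈ ⟦above⟧} = {2, 3, 4, 5, 6, 7, 8, 11, 12, 13, 14, 15, 16}
⟦under 2⟧ = {x : ⟨x, 2⟩ ∈ ⟦under⟧} = {1, 2, 7, 8, 9, 11, 12, 13, 14, 15, 16}
⟦stone⟧ = {2, 3, 4, 5, 6, 7, 8, 10, 11, 12, 13, 16}
… ∩ ⟦above 1⟧ = {2, 3, 4, 5, 6, 7, 8, 10, 11, 12, 13, 16} ∩ {2, 3, 4, 5, 6, 7, 8, 11, 12, 13, 14, 15, 16} = {2, 3, 4, 5, 6, 7, 8, 11, 12, 13, 16}
… ∩ ⟦under 2⟧ = {2, 3, 4, 5, 6, 7, 8, 11, 12, 13, 16} ∩ {1, 2, 7, 8, 9, 11, 12, 13, 14, 15, 16} = {2, 7, 8, 11, 12, 13, 16}
… ∩ ⟦southern⟧ = {2, 7, 8, 11, 12, 13, 16} ∩ {1, 2, 3, 6, 10, 11} = {2, 11}
So ⟦southern stone above 1 under 2⟧ = {2, 11}.

{2, 11}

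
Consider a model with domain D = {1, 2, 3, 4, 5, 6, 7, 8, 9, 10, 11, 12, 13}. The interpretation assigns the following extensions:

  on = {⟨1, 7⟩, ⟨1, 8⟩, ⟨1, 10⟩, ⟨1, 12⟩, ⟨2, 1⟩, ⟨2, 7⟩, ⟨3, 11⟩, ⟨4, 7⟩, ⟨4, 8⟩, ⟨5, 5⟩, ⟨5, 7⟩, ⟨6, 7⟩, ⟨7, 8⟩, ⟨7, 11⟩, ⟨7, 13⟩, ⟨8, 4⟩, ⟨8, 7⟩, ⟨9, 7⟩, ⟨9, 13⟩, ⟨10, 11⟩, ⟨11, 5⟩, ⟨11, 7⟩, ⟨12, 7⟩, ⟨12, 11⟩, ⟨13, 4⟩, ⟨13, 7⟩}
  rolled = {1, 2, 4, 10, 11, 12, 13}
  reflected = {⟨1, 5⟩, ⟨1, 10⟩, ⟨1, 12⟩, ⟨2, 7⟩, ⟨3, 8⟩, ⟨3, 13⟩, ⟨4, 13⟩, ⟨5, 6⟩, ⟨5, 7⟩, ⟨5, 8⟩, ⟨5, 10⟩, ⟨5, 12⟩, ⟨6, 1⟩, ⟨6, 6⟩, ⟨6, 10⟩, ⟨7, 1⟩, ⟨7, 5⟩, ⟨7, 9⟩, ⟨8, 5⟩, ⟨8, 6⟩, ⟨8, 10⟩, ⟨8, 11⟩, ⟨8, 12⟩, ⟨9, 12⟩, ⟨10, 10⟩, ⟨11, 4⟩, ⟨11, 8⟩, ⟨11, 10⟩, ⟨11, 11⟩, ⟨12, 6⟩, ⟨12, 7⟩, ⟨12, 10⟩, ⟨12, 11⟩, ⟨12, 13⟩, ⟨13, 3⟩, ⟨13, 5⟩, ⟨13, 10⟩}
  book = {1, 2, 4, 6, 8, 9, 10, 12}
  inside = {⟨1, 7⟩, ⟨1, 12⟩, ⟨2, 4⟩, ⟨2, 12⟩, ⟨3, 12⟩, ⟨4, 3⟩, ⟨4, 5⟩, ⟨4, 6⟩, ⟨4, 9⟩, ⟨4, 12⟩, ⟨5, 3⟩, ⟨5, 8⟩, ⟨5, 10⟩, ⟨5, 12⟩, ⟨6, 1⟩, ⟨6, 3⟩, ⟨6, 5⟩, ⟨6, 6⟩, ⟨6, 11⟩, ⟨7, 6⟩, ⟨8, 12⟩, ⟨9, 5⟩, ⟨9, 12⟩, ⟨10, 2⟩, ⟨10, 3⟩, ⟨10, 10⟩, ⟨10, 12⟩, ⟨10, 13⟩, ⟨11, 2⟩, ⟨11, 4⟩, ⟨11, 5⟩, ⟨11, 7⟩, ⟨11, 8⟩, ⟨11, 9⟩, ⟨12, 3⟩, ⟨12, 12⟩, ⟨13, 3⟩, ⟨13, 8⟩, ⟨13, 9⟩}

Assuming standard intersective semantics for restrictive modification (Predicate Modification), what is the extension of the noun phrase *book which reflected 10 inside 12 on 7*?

{1, 8, 12}

⟦which reflected 10⟧ = {x : ⟨x, 10⟩ ∈ ⟦reflected⟧} = {1, 5, 6, 8, 10, 11, 12, 13}
⟦inside 12⟧ = {x : ⟨x, 12⟩ ∈ ⟦inside⟧} = {1, 2, 3, 4, 5, 8, 9, 10, 12}
⟦on 7⟧ = {x : ⟨x, 7⟩ ∈ ⟦on⟧} = {1, 2, 4, 5, 6, 8, 9, 11, 12, 13}
⟦book⟧ = {1, 2, 4, 6, 8, 9, 10, 12}
… ∩ ⟦which reflected 10⟧ = {1, 2, 4, 6, 8, 9, 10, 12} ∩ {1, 5, 6, 8, 10, 11, 12, 13} = {1, 6, 8, 10, 12}
… ∩ ⟦inside 12⟧ = {1, 6, 8, 10, 12} ∩ {1, 2, 3, 4, 5, 8, 9, 10, 12} = {1, 8, 10, 12}
… ∩ ⟦on 7⟧ = {1, 8, 10, 12} ∩ {1, 2, 4, 5, 6, 8, 9, 11, 12, 13} = {1, 8, 12}
So ⟦book which reflected 10 inside 12 on 7⟧ = {1, 8, 12}.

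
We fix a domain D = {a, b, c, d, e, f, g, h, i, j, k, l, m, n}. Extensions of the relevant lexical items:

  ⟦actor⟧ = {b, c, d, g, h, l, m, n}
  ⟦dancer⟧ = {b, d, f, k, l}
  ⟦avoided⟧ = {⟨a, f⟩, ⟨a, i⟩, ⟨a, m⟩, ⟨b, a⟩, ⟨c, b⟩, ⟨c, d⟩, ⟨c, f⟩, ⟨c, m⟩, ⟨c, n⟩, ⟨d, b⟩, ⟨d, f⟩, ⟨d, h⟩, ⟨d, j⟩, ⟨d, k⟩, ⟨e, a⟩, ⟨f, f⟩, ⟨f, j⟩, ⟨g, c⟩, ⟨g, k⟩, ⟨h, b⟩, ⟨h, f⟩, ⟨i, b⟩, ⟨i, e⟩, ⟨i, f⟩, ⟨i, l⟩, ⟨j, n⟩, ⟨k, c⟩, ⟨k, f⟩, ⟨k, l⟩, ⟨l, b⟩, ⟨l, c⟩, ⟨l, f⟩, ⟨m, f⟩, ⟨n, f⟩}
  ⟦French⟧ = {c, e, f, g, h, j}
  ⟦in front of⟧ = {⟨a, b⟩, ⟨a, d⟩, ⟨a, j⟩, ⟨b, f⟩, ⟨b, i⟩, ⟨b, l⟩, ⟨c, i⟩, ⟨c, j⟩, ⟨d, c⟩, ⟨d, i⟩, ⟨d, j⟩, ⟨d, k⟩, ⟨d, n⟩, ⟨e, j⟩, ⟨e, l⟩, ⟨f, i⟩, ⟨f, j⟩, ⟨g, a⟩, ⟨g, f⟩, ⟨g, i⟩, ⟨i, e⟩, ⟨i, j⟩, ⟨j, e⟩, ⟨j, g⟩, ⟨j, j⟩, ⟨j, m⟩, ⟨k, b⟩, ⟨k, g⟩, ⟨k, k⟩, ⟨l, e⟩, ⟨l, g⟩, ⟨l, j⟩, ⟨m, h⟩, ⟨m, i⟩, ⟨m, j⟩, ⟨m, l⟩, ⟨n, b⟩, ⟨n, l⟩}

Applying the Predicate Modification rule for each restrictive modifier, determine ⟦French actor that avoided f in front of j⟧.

{c}

⟦that avoided f⟧ = {x : ⟨x, f⟩ ∈ ⟦avoided⟧} = {a, c, d, f, h, i, k, l, m, n}
⟦in front of j⟧ = {x : ⟨x, j⟩ ∈ ⟦in front of⟧} = {a, c, d, e, f, i, j, l, m}
⟦actor⟧ = {b, c, d, g, h, l, m, n}
… ∩ ⟦that avoided f⟧ = {b, c, d, g, h, l, m, n} ∩ {a, c, d, f, h, i, k, l, m, n} = {c, d, h, l, m, n}
… ∩ ⟦in front of j⟧ = {c, d, h, l, m, n} ∩ {a, c, d, e, f, i, j, l, m} = {c, d, l, m}
… ∩ ⟦French⟧ = {c, d, l, m} ∩ {c, e, f, g, h, j} = {c}
So ⟦French actor that avoided f in front of j⟧ = {c}.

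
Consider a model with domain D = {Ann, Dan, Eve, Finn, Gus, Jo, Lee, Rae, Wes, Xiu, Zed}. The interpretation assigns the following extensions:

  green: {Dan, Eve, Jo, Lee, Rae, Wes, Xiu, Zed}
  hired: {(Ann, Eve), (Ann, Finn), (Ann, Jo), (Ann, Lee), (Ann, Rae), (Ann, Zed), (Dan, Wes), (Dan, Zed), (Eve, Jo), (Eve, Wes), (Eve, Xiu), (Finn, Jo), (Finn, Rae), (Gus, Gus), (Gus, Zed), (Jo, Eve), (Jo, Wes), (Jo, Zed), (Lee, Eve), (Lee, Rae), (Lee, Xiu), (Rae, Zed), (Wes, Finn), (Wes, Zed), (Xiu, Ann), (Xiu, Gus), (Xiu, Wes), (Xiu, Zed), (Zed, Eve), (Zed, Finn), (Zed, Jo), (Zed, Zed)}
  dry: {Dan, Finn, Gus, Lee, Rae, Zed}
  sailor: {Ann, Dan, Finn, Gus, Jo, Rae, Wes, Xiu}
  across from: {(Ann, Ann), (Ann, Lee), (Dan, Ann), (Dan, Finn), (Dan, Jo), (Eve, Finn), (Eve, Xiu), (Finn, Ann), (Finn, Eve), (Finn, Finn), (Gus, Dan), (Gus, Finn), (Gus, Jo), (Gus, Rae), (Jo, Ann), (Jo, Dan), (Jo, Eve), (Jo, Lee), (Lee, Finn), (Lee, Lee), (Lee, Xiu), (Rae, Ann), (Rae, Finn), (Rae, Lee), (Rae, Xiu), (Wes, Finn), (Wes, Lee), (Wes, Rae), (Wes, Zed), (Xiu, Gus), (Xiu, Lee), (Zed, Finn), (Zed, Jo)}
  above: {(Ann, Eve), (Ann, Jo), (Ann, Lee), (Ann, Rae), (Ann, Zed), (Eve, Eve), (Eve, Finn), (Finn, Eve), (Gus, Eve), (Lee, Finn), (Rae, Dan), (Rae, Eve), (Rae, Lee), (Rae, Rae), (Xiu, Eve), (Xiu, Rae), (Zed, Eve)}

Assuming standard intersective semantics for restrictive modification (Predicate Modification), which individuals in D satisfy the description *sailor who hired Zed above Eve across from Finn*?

{Gus, Rae}

⟦who hired Zed⟧ = {x : ⟨x, Zed⟩ ∈ ⟦hired⟧} = {Ann, Dan, Gus, Jo, Rae, Wes, Xiu, Zed}
⟦above Eve⟧ = {x : ⟨x, Eve⟩ ∈ ⟦above⟧} = {Ann, Eve, Finn, Gus, Rae, Xiu, Zed}
⟦across from Finn⟧ = {x : ⟨x, Finn⟩ ∈ ⟦across from⟧} = {Dan, Eve, Finn, Gus, Lee, Rae, Wes, Zed}
⟦sailor⟧ = {Ann, Dan, Finn, Gus, Jo, Rae, Wes, Xiu}
… ∩ ⟦who hired Zed⟧ = {Ann, Dan, Finn, Gus, Jo, Rae, Wes, Xiu} ∩ {Ann, Dan, Gus, Jo, Rae, Wes, Xiu, Zed} = {Ann, Dan, Gus, Jo, Rae, Wes, Xiu}
… ∩ ⟦above Eve⟧ = {Ann, Dan, Gus, Jo, Rae, Wes, Xiu} ∩ {Ann, Eve, Finn, Gus, Rae, Xiu, Zed} = {Ann, Gus, Rae, Xiu}
… ∩ ⟦across from Finn⟧ = {Ann, Gus, Rae, Xiu} ∩ {Dan, Eve, Finn, Gus, Lee, Rae, Wes, Zed} = {Gus, Rae}
So ⟦sailor who hired Zed above Eve across from Finn⟧ = {Gus, Rae}.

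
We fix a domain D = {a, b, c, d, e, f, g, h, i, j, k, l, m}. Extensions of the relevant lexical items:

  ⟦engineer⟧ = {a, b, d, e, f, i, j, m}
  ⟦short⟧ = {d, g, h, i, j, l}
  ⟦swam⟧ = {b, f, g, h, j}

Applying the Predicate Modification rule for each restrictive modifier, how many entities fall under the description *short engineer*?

3

⟦engineer⟧ = {a, b, d, e, f, i, j, m}
… ∩ ⟦short⟧ = {a, b, d, e, f, i, j, m} ∩ {d, g, h, i, j, l} = {d, i, j}
⟦short engineer⟧ = {d, i, j}, so the cardinality is 3.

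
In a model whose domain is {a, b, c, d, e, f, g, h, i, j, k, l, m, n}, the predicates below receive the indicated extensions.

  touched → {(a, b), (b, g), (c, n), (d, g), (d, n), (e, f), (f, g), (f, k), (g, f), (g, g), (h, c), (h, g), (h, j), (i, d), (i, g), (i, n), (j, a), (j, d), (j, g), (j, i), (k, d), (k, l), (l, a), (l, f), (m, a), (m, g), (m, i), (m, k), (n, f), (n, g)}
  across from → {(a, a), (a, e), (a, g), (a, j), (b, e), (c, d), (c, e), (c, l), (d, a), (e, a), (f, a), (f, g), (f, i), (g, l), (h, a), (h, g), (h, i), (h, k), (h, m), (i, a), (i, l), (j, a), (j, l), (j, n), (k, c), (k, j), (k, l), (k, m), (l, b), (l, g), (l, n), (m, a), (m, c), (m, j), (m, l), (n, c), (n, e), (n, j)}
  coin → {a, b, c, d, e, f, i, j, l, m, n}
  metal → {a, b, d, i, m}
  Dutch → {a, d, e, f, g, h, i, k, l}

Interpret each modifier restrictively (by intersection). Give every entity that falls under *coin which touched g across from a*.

{d, f, i, j, m}

⟦which touched g⟧ = {x : ⟨x, g⟩ ∈ ⟦touched⟧} = {b, d, f, g, h, i, j, m, n}
⟦across from a⟧ = {x : ⟨x, a⟩ ∈ ⟦across from⟧} = {a, d, e, f, h, i, j, m}
⟦coin⟧ = {a, b, c, d, e, f, i, j, l, m, n}
… ∩ ⟦which touched g⟧ = {a, b, c, d, e, f, i, j, l, m, n} ∩ {b, d, f, g, h, i, j, m, n} = {b, d, f, i, j, m, n}
… ∩ ⟦across from a⟧ = {b, d, f, i, j, m, n} ∩ {a, d, e, f, h, i, j, m} = {d, f, i, j, m}
So ⟦coin which touched g across from a⟧ = {d, f, i, j, m}.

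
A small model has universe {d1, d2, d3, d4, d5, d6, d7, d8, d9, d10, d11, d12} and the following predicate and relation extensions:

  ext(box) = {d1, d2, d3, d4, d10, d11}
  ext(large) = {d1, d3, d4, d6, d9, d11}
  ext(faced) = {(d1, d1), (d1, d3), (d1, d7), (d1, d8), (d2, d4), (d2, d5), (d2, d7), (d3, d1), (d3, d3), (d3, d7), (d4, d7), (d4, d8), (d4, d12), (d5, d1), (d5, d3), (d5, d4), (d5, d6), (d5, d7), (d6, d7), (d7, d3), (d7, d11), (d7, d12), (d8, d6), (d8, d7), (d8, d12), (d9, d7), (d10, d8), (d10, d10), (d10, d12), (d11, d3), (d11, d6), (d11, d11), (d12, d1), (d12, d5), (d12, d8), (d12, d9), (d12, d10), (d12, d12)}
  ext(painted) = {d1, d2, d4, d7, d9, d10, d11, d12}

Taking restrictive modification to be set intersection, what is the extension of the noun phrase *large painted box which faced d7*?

⟦which faced d7⟧ = {x : ⟨x, d7⟩ ∈ ⟦faced⟧} = {d1, d2, d3, d4, d5, d6, d8, d9}
⟦box⟧ = {d1, d2, d3, d4, d10, d11}
… ∩ ⟦which faced d7⟧ = {d1, d2, d3, d4, d10, d11} ∩ {d1, d2, d3, d4, d5, d6, d8, d9} = {d1, d2, d3, d4}
… ∩ ⟦large⟧ = {d1, d2, d3, d4} ∩ {d1, d3, d4, d6, d9, d11} = {d1, d3, d4}
… ∩ ⟦painted⟧ = {d1, d3, d4} ∩ {d1, d2, d4, d7, d9, d10, d11, d12} = {d1, d4}
So ⟦large painted box which faced d7⟧ = {d1, d4}.

{d1, d4}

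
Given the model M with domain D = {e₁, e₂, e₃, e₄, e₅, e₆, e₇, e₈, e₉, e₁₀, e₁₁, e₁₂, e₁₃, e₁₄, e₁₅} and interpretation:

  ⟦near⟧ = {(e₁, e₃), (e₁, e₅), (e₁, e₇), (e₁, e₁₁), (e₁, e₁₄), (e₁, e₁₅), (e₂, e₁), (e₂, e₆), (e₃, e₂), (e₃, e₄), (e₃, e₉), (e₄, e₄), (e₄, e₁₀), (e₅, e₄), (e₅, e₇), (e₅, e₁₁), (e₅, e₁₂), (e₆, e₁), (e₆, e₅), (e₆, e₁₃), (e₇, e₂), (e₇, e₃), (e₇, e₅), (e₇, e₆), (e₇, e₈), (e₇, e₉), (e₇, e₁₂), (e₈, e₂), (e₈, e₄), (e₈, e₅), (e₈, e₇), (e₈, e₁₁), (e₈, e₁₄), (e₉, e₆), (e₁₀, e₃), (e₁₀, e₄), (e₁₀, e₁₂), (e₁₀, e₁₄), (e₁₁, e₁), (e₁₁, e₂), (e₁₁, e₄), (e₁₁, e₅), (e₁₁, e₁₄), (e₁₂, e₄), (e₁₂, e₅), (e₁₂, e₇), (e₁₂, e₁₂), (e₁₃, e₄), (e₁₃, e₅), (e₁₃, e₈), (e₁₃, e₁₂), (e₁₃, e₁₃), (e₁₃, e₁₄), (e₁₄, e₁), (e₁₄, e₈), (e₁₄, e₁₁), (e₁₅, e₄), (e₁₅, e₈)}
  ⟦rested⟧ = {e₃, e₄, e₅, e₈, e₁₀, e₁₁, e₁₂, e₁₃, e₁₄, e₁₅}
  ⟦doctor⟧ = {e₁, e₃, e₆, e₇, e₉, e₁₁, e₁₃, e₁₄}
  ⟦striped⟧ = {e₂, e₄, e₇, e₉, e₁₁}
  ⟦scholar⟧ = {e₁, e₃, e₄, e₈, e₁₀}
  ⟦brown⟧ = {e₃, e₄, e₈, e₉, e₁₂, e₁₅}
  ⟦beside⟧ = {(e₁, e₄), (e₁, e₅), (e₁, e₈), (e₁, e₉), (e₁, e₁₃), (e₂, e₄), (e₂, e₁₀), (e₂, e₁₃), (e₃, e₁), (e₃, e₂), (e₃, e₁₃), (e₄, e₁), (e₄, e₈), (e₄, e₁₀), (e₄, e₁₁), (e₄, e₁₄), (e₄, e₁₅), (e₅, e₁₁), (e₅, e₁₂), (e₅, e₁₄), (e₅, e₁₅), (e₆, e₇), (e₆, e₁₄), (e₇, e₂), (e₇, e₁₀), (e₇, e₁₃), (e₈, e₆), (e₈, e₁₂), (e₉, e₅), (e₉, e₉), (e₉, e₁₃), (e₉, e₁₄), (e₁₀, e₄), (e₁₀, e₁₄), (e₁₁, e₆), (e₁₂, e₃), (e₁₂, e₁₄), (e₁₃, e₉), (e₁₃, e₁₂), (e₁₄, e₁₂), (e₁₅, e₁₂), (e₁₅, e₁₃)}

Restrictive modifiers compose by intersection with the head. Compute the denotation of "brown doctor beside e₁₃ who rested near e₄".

{e₃}

⟦beside e₁₃⟧ = {x : ⟨x, e₁₃⟩ ∈ ⟦beside⟧} = {e₁, e₂, e₃, e₇, e₉, e₁₅}
⟦who rested⟧ = ⟦rested⟧ = {e₃, e₄, e₅, e₈, e₁₀, e₁₁, e₁₂, e₁₃, e₁₄, e₁₅}
⟦near e₄⟧ = {x : ⟨x, e₄⟩ ∈ ⟦near⟧} = {e₃, e₄, e₅, e₈, e₁₀, e₁₁, e₁₂, e₁₃, e₁₅}
⟦doctor⟧ = {e₁, e₃, e₆, e₇, e₉, e₁₁, e₁₃, e₁₄}
… ∩ ⟦beside e₁₃⟧ = {e₁, e₃, e₆, e₇, e₉, e₁₁, e₁₃, e₁₄} ∩ {e₁, e₂, e₃, e₇, e₉, e₁₅} = {e₁, e₃, e₇, e₉}
… ∩ ⟦who rested⟧ = {e₁, e₃, e₇, e₉} ∩ {e₃, e₄, e₅, e₈, e₁₀, e₁₁, e₁₂, e₁₃, e₁₄, e₁₅} = {e₃}
… ∩ ⟦near e₄⟧ = {e₃} ∩ {e₃, e₄, e₅, e₈, e₁₀, e₁₁, e₁₂, e₁₃, e₁₅} = {e₃}
… ∩ ⟦brown⟧ = {e₃} ∩ {e₃, e₄, e₈, e₉, e₁₂, e₁₅} = {e₃}
So ⟦brown doctor beside e₁₃ who rested near e₄⟧ = {e₃}.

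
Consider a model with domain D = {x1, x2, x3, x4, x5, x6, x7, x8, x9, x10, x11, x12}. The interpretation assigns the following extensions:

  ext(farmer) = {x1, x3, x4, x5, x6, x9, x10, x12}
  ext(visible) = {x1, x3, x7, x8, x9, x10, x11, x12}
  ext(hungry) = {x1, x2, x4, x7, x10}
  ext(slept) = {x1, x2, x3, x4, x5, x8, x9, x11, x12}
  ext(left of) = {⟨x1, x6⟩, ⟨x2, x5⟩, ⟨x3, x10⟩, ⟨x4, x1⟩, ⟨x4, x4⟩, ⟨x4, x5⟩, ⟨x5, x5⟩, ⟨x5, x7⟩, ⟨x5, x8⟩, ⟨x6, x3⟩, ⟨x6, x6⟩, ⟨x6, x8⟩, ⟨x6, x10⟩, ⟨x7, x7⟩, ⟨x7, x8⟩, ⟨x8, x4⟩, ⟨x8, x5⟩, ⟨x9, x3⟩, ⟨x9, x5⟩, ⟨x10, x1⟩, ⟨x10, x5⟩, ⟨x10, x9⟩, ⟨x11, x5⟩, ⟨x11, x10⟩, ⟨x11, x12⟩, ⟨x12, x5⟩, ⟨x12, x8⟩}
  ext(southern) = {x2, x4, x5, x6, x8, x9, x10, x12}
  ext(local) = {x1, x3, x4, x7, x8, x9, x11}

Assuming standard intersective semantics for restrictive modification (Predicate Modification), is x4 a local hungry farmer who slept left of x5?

⟦who slept⟧ = ⟦slept⟧ = {x1, x2, x3, x4, x5, x8, x9, x11, x12}
⟦left of x5⟧ = {x : ⟨x, x5⟩ ∈ ⟦left of⟧} = {x2, x4, x5, x8, x9, x10, x11, x12}
⟦farmer⟧ = {x1, x3, x4, x5, x6, x9, x10, x12}
… ∩ ⟦who slept⟧ = {x1, x3, x4, x5, x6, x9, x10, x12} ∩ {x1, x2, x3, x4, x5, x8, x9, x11, x12} = {x1, x3, x4, x5, x9, x12}
… ∩ ⟦left of x5⟧ = {x1, x3, x4, x5, x9, x12} ∩ {x2, x4, x5, x8, x9, x10, x11, x12} = {x4, x5, x9, x12}
… ∩ ⟦local⟧ = {x4, x5, x9, x12} ∩ {x1, x3, x4, x7, x8, x9, x11} = {x4, x9}
… ∩ ⟦hungry⟧ = {x4, x9} ∩ {x1, x2, x4, x7, x10} = {x4}
⟦local hungry farmer who slept left of x5⟧ = {x4}; x4 ∈ this set.

yes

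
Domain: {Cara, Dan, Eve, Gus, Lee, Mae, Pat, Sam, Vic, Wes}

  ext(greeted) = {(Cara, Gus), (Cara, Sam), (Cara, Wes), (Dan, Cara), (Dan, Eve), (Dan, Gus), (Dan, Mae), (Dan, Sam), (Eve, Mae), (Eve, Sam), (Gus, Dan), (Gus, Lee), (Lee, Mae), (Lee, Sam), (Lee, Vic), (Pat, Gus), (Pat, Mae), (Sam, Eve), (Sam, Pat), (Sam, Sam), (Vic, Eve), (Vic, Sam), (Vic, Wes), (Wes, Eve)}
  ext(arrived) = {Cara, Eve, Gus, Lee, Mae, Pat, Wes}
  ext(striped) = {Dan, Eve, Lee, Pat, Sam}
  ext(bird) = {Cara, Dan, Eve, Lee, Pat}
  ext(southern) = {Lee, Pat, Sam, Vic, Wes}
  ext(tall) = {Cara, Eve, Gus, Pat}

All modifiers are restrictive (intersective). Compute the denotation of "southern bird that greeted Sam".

{Lee}

⟦that greeted Sam⟧ = {x : ⟨x, Sam⟩ ∈ ⟦greeted⟧} = {Cara, Dan, Eve, Lee, Sam, Vic}
⟦bird⟧ = {Cara, Dan, Eve, Lee, Pat}
… ∩ ⟦that greeted Sam⟧ = {Cara, Dan, Eve, Lee, Pat} ∩ {Cara, Dan, Eve, Lee, Sam, Vic} = {Cara, Dan, Eve, Lee}
… ∩ ⟦southern⟧ = {Cara, Dan, Eve, Lee} ∩ {Lee, Pat, Sam, Vic, Wes} = {Lee}
So ⟦southern bird that greeted Sam⟧ = {Lee}.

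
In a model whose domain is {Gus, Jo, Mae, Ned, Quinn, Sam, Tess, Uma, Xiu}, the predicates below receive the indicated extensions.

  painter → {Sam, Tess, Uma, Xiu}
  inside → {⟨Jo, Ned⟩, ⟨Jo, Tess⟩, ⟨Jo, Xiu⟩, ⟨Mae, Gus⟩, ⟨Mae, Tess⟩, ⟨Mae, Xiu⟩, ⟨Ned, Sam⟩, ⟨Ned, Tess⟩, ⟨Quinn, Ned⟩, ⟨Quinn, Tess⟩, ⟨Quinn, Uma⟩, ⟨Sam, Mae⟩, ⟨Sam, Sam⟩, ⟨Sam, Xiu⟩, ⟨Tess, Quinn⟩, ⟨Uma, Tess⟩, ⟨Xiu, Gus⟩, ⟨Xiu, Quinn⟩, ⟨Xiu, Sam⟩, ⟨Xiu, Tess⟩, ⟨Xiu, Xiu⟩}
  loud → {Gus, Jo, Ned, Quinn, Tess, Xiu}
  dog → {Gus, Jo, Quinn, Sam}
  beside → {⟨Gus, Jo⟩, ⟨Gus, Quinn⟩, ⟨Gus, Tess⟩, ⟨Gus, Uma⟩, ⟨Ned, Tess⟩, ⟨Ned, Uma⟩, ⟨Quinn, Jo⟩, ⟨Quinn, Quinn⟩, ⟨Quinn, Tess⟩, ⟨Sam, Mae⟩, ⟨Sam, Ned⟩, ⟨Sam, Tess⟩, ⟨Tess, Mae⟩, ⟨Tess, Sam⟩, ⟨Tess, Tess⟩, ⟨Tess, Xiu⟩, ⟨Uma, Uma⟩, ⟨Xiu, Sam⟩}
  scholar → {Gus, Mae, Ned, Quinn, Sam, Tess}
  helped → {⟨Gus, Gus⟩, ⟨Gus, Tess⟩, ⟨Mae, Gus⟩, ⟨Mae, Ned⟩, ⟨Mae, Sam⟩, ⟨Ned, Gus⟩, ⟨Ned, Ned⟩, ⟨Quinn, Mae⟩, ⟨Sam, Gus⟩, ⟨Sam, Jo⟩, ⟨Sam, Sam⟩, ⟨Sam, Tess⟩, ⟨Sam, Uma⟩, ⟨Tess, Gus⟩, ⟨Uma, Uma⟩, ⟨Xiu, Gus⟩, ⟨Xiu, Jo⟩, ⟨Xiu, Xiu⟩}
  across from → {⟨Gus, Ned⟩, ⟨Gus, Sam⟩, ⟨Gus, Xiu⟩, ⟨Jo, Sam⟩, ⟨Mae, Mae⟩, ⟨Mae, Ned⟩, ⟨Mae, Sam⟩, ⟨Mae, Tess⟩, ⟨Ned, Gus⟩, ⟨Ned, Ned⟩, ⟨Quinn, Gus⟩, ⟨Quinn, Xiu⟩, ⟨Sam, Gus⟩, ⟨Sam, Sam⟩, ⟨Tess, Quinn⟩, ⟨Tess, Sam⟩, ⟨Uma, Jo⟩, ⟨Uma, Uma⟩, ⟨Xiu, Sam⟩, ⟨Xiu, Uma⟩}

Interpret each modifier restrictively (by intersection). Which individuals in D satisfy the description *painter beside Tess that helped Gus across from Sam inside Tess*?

{ }

⟦beside Tess⟧ = {x : ⟨x, Tess⟩ ∈ ⟦beside⟧} = {Gus, Ned, Quinn, Sam, Tess}
⟦that helped Gus⟧ = {x : ⟨x, Gus⟩ ∈ ⟦helped⟧} = {Gus, Mae, Ned, Sam, Tess, Xiu}
⟦across from Sam⟧ = {x : ⟨x, Sam⟩ ∈ ⟦across from⟧} = {Gus, Jo, Mae, Sam, Tess, Xiu}
⟦inside Tess⟧ = {x : ⟨x, Tess⟩ ∈ ⟦inside⟧} = {Jo, Mae, Ned, Quinn, Uma, Xiu}
⟦painter⟧ = {Sam, Tess, Uma, Xiu}
… ∩ ⟦beside Tess⟧ = {Sam, Tess, Uma, Xiu} ∩ {Gus, Ned, Quinn, Sam, Tess} = {Sam, Tess}
… ∩ ⟦that helped Gus⟧ = {Sam, Tess} ∩ {Gus, Mae, Ned, Sam, Tess, Xiu} = {Sam, Tess}
… ∩ ⟦across from Sam⟧ = {Sam, Tess} ∩ {Gus, Jo, Mae, Sam, Tess, Xiu} = {Sam, Tess}
… ∩ ⟦inside Tess⟧ = {Sam, Tess} ∩ {Jo, Mae, Ned, Quinn, Uma, Xiu} = ∅
So ⟦painter beside Tess that helped Gus across from Sam inside Tess⟧ = { }.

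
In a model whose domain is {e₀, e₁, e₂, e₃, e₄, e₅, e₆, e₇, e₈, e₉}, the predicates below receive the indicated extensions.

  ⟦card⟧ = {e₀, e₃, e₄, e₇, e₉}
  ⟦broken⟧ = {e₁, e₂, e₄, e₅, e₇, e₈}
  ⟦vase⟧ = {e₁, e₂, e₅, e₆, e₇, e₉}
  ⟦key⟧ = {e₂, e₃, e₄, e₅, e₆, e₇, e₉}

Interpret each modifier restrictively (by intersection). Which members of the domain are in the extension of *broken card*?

{e₄, e₇}

⟦card⟧ = {e₀, e₃, e₄, e₇, e₉}
… ∩ ⟦broken⟧ = {e₀, e₃, e₄, e₇, e₉} ∩ {e₁, e₂, e₄, e₅, e₇, e₈} = {e₄, e₇}
So ⟦broken card⟧ = {e₄, e₇}.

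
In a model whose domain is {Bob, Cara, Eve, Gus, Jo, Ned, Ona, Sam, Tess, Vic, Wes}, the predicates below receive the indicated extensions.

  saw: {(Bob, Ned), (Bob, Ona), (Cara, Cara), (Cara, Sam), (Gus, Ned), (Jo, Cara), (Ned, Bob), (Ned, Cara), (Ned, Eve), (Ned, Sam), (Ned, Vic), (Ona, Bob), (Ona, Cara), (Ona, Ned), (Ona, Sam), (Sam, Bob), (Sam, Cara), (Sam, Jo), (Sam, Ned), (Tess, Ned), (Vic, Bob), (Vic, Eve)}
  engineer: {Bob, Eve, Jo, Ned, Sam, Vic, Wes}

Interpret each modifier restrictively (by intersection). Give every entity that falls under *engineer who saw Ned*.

{Bob, Sam}

⟦who saw Ned⟧ = {x : ⟨x, Ned⟩ ∈ ⟦saw⟧} = {Bob, Gus, Ona, Sam, Tess}
⟦engineer⟧ = {Bob, Eve, Jo, Ned, Sam, Vic, Wes}
… ∩ ⟦who saw Ned⟧ = {Bob, Eve, Jo, Ned, Sam, Vic, Wes} ∩ {Bob, Gus, Ona, Sam, Tess} = {Bob, Sam}
So ⟦engineer who saw Ned⟧ = {Bob, Sam}.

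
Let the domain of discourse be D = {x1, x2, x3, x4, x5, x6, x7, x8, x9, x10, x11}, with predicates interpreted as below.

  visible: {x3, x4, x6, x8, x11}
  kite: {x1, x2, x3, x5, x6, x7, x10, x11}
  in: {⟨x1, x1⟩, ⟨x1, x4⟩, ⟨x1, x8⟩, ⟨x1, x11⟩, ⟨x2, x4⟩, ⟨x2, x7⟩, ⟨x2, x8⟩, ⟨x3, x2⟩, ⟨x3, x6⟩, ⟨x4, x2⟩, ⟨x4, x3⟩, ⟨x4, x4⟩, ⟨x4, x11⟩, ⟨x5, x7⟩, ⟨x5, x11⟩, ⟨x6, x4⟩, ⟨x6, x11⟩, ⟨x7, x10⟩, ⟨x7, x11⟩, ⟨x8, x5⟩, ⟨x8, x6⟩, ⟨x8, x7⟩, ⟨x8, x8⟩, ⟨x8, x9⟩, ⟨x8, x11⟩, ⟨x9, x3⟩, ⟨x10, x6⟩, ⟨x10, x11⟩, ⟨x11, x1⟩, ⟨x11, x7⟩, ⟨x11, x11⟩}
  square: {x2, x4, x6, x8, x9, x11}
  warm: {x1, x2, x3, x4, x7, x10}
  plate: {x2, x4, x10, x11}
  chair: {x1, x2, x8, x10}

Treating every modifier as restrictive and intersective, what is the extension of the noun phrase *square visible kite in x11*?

⟦in x11⟧ = {x : ⟨x, x11⟩ ∈ ⟦in⟧} = {x1, x4, x5, x6, x7, x8, x10, x11}
⟦kite⟧ = {x1, x2, x3, x5, x6, x7, x10, x11}
… ∩ ⟦in x11⟧ = {x1, x2, x3, x5, x6, x7, x10, x11} ∩ {x1, x4, x5, x6, x7, x8, x10, x11} = {x1, x5, x6, x7, x10, x11}
… ∩ ⟦square⟧ = {x1, x5, x6, x7, x10, x11} ∩ {x2, x4, x6, x8, x9, x11} = {x6, x11}
… ∩ ⟦visible⟧ = {x6, x11} ∩ {x3, x4, x6, x8, x11} = {x6, x11}
So ⟦square visible kite in x11⟧ = {x6, x11}.

{x6, x11}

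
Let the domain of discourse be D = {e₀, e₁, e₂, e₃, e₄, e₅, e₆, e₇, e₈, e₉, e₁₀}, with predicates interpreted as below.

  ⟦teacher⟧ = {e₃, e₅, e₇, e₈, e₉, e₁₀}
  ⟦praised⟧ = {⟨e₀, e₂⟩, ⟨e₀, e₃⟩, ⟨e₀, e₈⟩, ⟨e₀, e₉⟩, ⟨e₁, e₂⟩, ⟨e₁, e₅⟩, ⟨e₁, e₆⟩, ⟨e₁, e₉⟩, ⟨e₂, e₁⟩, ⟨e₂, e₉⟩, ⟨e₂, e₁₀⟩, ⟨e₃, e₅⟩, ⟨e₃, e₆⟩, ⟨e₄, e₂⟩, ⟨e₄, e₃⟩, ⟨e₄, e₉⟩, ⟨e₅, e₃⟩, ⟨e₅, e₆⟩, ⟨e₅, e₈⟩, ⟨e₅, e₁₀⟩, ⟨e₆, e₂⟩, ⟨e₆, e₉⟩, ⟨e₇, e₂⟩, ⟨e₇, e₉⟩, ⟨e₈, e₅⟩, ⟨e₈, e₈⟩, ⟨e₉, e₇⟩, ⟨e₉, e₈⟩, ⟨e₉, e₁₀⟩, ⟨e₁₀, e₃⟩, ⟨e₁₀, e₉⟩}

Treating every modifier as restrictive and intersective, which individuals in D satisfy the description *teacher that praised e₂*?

{e₇}

⟦that praised e₂⟧ = {x : ⟨x, e₂⟩ ∈ ⟦praised⟧} = {e₀, e₁, e₄, e₆, e₇}
⟦teacher⟧ = {e₃, e₅, e₇, e₈, e₉, e₁₀}
… ∩ ⟦that praised e₂⟧ = {e₃, e₅, e₇, e₈, e₉, e₁₀} ∩ {e₀, e₁, e₄, e₆, e₇} = {e₇}
So ⟦teacher that praised e₂⟧ = {e₇}.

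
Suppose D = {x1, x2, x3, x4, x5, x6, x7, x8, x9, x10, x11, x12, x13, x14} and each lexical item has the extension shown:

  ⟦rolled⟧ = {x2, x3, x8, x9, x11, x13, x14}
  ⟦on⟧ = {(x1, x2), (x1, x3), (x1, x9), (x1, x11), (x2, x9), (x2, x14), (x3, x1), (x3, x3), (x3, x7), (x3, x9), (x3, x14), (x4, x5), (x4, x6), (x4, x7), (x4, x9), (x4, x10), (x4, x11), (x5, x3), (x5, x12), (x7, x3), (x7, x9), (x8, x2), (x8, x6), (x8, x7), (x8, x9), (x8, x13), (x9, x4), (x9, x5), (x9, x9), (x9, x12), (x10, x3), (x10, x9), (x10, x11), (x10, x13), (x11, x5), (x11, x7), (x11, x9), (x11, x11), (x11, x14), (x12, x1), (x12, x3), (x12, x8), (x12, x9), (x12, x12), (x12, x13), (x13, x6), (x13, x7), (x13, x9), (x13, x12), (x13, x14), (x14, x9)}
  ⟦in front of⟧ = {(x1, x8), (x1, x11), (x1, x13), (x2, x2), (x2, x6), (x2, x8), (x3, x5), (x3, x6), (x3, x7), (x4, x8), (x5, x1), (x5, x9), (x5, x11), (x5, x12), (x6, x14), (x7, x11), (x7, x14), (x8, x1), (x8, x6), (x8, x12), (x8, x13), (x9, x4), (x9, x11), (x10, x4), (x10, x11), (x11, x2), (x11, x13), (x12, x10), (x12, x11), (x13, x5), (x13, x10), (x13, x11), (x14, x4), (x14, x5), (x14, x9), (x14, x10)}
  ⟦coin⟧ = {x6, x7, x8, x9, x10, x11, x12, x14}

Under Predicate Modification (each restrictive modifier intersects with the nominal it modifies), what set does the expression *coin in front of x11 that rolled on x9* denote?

{x9}

⟦in front of x11⟧ = {x : ⟨x, x11⟩ ∈ ⟦in front of⟧} = {x1, x5, x7, x9, x10, x12, x13}
⟦that rolled⟧ = ⟦rolled⟧ = {x2, x3, x8, x9, x11, x13, x14}
⟦on x9⟧ = {x : ⟨x, x9⟩ ∈ ⟦on⟧} = {x1, x2, x3, x4, x7, x8, x9, x10, x11, x12, x13, x14}
⟦coin⟧ = {x6, x7, x8, x9, x10, x11, x12, x14}
… ∩ ⟦in front of x11⟧ = {x6, x7, x8, x9, x10, x11, x12, x14} ∩ {x1, x5, x7, x9, x10, x12, x13} = {x7, x9, x10, x12}
… ∩ ⟦that rolled⟧ = {x7, x9, x10, x12} ∩ {x2, x3, x8, x9, x11, x13, x14} = {x9}
… ∩ ⟦on x9⟧ = {x9} ∩ {x1, x2, x3, x4, x7, x8, x9, x10, x11, x12, x13, x14} = {x9}
So ⟦coin in front of x11 that rolled on x9⟧ = {x9}.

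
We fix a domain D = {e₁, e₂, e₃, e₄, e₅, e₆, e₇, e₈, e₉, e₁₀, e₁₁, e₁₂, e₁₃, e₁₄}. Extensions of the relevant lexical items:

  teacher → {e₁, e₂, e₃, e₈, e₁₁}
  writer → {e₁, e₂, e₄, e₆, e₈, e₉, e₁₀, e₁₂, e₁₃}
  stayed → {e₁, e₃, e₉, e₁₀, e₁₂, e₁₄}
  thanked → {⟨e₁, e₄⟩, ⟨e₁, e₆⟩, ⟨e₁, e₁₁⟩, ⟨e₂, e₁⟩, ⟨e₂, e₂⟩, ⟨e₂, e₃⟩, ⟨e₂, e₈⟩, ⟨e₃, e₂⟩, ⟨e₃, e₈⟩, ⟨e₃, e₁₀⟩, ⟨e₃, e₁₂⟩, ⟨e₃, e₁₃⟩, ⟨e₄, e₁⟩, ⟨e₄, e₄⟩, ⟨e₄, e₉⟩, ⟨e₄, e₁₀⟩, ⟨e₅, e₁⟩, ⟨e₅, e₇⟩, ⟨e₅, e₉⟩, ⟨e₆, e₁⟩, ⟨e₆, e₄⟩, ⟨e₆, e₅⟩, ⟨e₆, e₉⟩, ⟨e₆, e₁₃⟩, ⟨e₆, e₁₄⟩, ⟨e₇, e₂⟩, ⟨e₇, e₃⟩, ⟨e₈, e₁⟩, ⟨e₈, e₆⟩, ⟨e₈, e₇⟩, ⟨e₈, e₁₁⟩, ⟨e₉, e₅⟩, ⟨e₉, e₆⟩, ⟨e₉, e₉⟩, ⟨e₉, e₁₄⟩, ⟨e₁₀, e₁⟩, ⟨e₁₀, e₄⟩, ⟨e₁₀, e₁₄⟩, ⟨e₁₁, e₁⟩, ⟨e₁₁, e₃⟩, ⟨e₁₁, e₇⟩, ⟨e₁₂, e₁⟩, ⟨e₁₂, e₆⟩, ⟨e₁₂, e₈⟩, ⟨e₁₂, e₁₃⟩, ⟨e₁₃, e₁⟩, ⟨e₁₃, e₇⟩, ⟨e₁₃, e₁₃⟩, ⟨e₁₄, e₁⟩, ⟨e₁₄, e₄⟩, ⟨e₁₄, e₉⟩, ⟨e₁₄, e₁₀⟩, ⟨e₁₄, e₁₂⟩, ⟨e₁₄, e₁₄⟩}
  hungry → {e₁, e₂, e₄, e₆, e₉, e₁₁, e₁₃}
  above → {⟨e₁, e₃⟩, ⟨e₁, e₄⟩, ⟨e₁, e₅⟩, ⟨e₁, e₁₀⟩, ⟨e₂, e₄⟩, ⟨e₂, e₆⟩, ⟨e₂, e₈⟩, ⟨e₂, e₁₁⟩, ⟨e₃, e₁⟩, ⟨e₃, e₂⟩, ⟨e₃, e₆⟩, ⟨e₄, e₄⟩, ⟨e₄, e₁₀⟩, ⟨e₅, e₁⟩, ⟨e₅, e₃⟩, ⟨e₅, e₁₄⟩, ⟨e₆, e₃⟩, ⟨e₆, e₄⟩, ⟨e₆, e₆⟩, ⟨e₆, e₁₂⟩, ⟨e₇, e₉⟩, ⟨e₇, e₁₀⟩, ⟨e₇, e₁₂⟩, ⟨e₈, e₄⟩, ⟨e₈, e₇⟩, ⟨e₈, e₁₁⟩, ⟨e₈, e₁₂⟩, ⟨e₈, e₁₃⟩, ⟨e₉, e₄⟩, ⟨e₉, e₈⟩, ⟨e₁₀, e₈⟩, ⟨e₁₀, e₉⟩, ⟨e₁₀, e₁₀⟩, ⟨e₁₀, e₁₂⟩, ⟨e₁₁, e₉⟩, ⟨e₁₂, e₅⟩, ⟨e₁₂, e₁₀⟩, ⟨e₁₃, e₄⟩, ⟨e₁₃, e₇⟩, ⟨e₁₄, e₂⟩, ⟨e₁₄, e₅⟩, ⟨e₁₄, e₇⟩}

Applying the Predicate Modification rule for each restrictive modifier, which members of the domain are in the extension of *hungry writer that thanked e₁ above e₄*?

{e₂, e₄, e₆, e₁₃}

⟦that thanked e₁⟧ = {x : ⟨x, e₁⟩ ∈ ⟦thanked⟧} = {e₂, e₄, e₅, e₆, e₈, e₁₀, e₁₁, e₁₂, e₁₃, e₁₄}
⟦above e₄⟧ = {x : ⟨x, e₄⟩ ∈ ⟦above⟧} = {e₁, e₂, e₄, e₆, e₈, e₉, e₁₃}
⟦writer⟧ = {e₁, e₂, e₄, e₆, e₈, e₉, e₁₀, e₁₂, e₁₃}
… ∩ ⟦that thanked e₁⟧ = {e₁, e₂, e₄, e₆, e₈, e₉, e₁₀, e₁₂, e₁₃} ∩ {e₂, e₄, e₅, e₆, e₈, e₁₀, e₁₁, e₁₂, e₁₃, e₁₄} = {e₂, e₄, e₆, e₈, e₁₀, e₁₂, e₁₃}
… ∩ ⟦above e₄⟧ = {e₂, e₄, e₆, e₈, e₁₀, e₁₂, e₁₃} ∩ {e₁, e₂, e₄, e₆, e₈, e₉, e₁₃} = {e₂, e₄, e₆, e₈, e₁₃}
… ∩ ⟦hungry⟧ = {e₂, e₄, e₆, e₈, e₁₃} ∩ {e₁, e₂, e₄, e₆, e₉, e₁₁, e₁₃} = {e₂, e₄, e₆, e₁₃}
So ⟦hungry writer that thanked e₁ above e₄⟧ = {e₂, e₄, e₆, e₁₃}.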